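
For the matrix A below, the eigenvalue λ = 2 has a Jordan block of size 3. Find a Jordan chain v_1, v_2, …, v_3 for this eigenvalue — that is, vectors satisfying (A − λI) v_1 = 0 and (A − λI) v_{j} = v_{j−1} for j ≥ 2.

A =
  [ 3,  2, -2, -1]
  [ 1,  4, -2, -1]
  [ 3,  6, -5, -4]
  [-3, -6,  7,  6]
A Jordan chain for λ = 2 of length 3:
v_1 = (1, 1, 3, -3)ᵀ
v_2 = (-2, -2, -7, 7)ᵀ
v_3 = (0, 0, 1, 0)ᵀ

Let N = A − (2)·I. We want v_3 with N^3 v_3 = 0 but N^2 v_3 ≠ 0; then v_{j-1} := N · v_j for j = 3, …, 2.

Pick v_3 = (0, 0, 1, 0)ᵀ.
Then v_2 = N · v_3 = (-2, -2, -7, 7)ᵀ.
Then v_1 = N · v_2 = (1, 1, 3, -3)ᵀ.

Sanity check: (A − (2)·I) v_1 = (0, 0, 0, 0)ᵀ = 0. ✓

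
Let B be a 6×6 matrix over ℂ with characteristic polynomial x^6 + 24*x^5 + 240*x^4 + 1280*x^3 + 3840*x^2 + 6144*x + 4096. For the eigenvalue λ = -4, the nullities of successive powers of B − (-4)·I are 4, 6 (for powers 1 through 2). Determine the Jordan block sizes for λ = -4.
Block sizes for λ = -4: [2, 2, 1, 1]

From the dimensions of kernels of powers, the number of Jordan blocks of size at least j is d_j − d_{j−1} where d_j = dim ker(N^j) (with d_0 = 0). Computing the differences gives [4, 2].
The number of blocks of size exactly k is (#blocks of size ≥ k) − (#blocks of size ≥ k + 1), so the partition is: 2 block(s) of size 1, 2 block(s) of size 2.
In nonincreasing order the block sizes are [2, 2, 1, 1].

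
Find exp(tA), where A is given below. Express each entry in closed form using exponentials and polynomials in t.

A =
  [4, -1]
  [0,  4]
e^{tA} =
  [exp(4*t), -t*exp(4*t)]
  [0, exp(4*t)]

Strategy: write A = P · J · P⁻¹ where J is a Jordan canonical form, so e^{tA} = P · e^{tJ} · P⁻¹, and e^{tJ} can be computed block-by-block.

A has Jordan form
J =
  [4, 1]
  [0, 4]
(up to reordering of blocks).

Per-block formulas:
  For a 2×2 Jordan block J_2(4): exp(t · J_2(4)) = e^(4t)·(I + t·N), where N is the 2×2 nilpotent shift.

After assembling e^{tJ} and conjugating by P, we get:

e^{tA} =
  [exp(4*t), -t*exp(4*t)]
  [0, exp(4*t)]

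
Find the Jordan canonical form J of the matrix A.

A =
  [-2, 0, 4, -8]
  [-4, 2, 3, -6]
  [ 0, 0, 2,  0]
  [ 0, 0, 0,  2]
J_1(-2) ⊕ J_2(2) ⊕ J_1(2)

The characteristic polynomial is
  det(x·I − A) = x^4 - 4*x^3 + 16*x - 16 = (x - 2)^3*(x + 2)

Eigenvalues and multiplicities (the geometric multiplicity of λ is n − rank(A − λI), which equals the number of Jordan blocks for λ):
  λ = -2: algebraic multiplicity = 1, geometric multiplicity = 1
  λ = 2: algebraic multiplicity = 3, geometric multiplicity = 2

Determining the block sizes for each eigenvalue:
  λ = -2: one block (gm = 1), so the single block has size am = 1 → block sizes [1]
  λ = 2: 2 blocks summing to 3 forces exactly one block of size 2 and the rest size 1 → block sizes [2, 1]

Assembling the blocks gives a Jordan form
J =
  [-2, 0, 0, 0]
  [ 0, 2, 1, 0]
  [ 0, 0, 2, 0]
  [ 0, 0, 0, 2]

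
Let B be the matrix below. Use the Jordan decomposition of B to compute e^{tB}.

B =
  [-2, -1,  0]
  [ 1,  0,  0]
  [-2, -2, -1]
e^{tB} =
  [-t*exp(-t) + exp(-t), -t*exp(-t), 0]
  [t*exp(-t), t*exp(-t) + exp(-t), 0]
  [-2*t*exp(-t), -2*t*exp(-t), exp(-t)]

Strategy: write B = P · J · P⁻¹ where J is a Jordan canonical form, so e^{tB} = P · e^{tJ} · P⁻¹, and e^{tJ} can be computed block-by-block.

B has Jordan form
J =
  [-1,  1,  0]
  [ 0, -1,  0]
  [ 0,  0, -1]
(up to reordering of blocks).

Per-block formulas:
  For a 1×1 block at λ = -1: exp(t · [-1]) = [e^(-1t)].
  For a 2×2 Jordan block J_2(-1): exp(t · J_2(-1)) = e^(-1t)·(I + t·N), where N is the 2×2 nilpotent shift.

After assembling e^{tJ} and conjugating by P, we get:

e^{tB} =
  [-t*exp(-t) + exp(-t), -t*exp(-t), 0]
  [t*exp(-t), t*exp(-t) + exp(-t), 0]
  [-2*t*exp(-t), -2*t*exp(-t), exp(-t)]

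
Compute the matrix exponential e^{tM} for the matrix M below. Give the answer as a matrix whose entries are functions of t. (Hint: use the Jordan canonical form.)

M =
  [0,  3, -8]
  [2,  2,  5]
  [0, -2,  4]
e^{tM} =
  [5*t^2*exp(2*t) - 2*t*exp(2*t) + exp(2*t), 5*t^2*exp(2*t) + 3*t*exp(2*t), 15*t^2*exp(2*t)/2 - 8*t*exp(2*t)]
  [-2*t^2*exp(2*t) + 2*t*exp(2*t), -2*t^2*exp(2*t) + exp(2*t), -3*t^2*exp(2*t) + 5*t*exp(2*t)]
  [-2*t^2*exp(2*t), -2*t^2*exp(2*t) - 2*t*exp(2*t), -3*t^2*exp(2*t) + 2*t*exp(2*t) + exp(2*t)]

Strategy: write M = P · J · P⁻¹ where J is a Jordan canonical form, so e^{tM} = P · e^{tJ} · P⁻¹, and e^{tJ} can be computed block-by-block.

M has Jordan form
J =
  [2, 1, 0]
  [0, 2, 1]
  [0, 0, 2]
(up to reordering of blocks).

Per-block formulas:
  For a 3×3 Jordan block J_3(2): exp(t · J_3(2)) = e^(2t)·(I + t·N + (t^2/2)·N^2), where N is the 3×3 nilpotent shift.

After assembling e^{tJ} and conjugating by P, we get:

e^{tM} =
  [5*t^2*exp(2*t) - 2*t*exp(2*t) + exp(2*t), 5*t^2*exp(2*t) + 3*t*exp(2*t), 15*t^2*exp(2*t)/2 - 8*t*exp(2*t)]
  [-2*t^2*exp(2*t) + 2*t*exp(2*t), -2*t^2*exp(2*t) + exp(2*t), -3*t^2*exp(2*t) + 5*t*exp(2*t)]
  [-2*t^2*exp(2*t), -2*t^2*exp(2*t) - 2*t*exp(2*t), -3*t^2*exp(2*t) + 2*t*exp(2*t) + exp(2*t)]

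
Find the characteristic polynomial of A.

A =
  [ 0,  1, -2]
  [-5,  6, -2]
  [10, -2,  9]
x^3 - 15*x^2 + 75*x - 125

Expanding det(x·I − A) (e.g. by cofactor expansion or by noting that A is similar to its Jordan form J, which has the same characteristic polynomial as A) gives
  χ_A(x) = x^3 - 15*x^2 + 75*x - 125
which factors as (x - 5)^3. The eigenvalues (with algebraic multiplicities) are λ = 5 with multiplicity 3.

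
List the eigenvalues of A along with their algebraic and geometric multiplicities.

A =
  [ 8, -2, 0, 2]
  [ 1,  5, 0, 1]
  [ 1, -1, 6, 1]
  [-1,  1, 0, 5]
λ = 6: alg = 4, geom = 3

Step 1 — factor the characteristic polynomial to read off the algebraic multiplicities:
  χ_A(x) = (x - 6)^4

Step 2 — compute geometric multiplicities via the rank-nullity identity g(λ) = n − rank(A − λI):
  rank(A − (6)·I) = 1, so dim ker(A − (6)·I) = n − 1 = 3

Summary:
  λ = 6: algebraic multiplicity = 4, geometric multiplicity = 3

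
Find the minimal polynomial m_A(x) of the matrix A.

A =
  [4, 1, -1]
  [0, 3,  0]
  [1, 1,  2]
x^2 - 6*x + 9

The characteristic polynomial is χ_A(x) = (x - 3)^3, so the eigenvalues are known. The minimal polynomial is
  m_A(x) = Π_λ (x − λ)^{k_λ}
where k_λ is the size of the *largest* Jordan block for λ (equivalently, the smallest k with (A − λI)^k v = 0 for every generalised eigenvector v of λ).

  λ = 3: largest Jordan block has size 2, contributing (x − 3)^2

So m_A(x) = (x - 3)^2 = x^2 - 6*x + 9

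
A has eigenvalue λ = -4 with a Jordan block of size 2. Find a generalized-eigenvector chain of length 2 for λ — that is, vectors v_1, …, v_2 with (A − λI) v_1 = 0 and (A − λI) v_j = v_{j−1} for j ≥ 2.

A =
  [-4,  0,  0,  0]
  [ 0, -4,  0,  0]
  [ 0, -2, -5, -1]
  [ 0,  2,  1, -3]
A Jordan chain for λ = -4 of length 2:
v_1 = (0, 0, -2, 2)ᵀ
v_2 = (0, 1, 0, 0)ᵀ

Let N = A − (-4)·I. We want v_2 with N^2 v_2 = 0 but N^1 v_2 ≠ 0; then v_{j-1} := N · v_j for j = 2, …, 2.

Pick v_2 = (0, 1, 0, 0)ᵀ.
Then v_1 = N · v_2 = (0, 0, -2, 2)ᵀ.

Sanity check: (A − (-4)·I) v_1 = (0, 0, 0, 0)ᵀ = 0. ✓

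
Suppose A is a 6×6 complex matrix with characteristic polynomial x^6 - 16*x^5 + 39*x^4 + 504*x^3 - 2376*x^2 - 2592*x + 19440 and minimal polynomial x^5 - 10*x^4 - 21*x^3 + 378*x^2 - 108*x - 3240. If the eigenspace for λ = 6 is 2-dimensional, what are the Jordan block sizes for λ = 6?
Block sizes for λ = 6: [3, 1]

Step 1 — from the characteristic polynomial, algebraic multiplicity of λ = 6 is 4. From dim ker(A − (6)·I) = 2, there are exactly 2 Jordan blocks for λ = 6.
Step 2 — from the minimal polynomial, the factor (x − 6)^3 tells us the largest block for λ = 6 has size 3.
Step 3 — with total size 4, 2 blocks, and largest block 3, the block sizes (in nonincreasing order) are [3, 1].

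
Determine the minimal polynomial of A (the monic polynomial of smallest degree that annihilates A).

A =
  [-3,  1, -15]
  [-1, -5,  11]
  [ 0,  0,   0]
x^3 + 8*x^2 + 16*x

The characteristic polynomial is χ_A(x) = x*(x + 4)^2, so the eigenvalues are known. The minimal polynomial is
  m_A(x) = Π_λ (x − λ)^{k_λ}
where k_λ is the size of the *largest* Jordan block for λ (equivalently, the smallest k with (A − λI)^k v = 0 for every generalised eigenvector v of λ).

  λ = -4: largest Jordan block has size 2, contributing (x + 4)^2
  λ = 0: largest Jordan block has size 1, contributing (x − 0)

So m_A(x) = x*(x + 4)^2 = x^3 + 8*x^2 + 16*x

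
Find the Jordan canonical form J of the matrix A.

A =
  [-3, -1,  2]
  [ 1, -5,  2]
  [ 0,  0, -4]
J_2(-4) ⊕ J_1(-4)

The characteristic polynomial is
  det(x·I − A) = x^3 + 12*x^2 + 48*x + 64 = (x + 4)^3

Eigenvalues and multiplicities (the geometric multiplicity of λ is n − rank(A − λI), which equals the number of Jordan blocks for λ):
  λ = -4: algebraic multiplicity = 3, geometric multiplicity = 2

Determining the block sizes for each eigenvalue:
  λ = -4: 2 blocks summing to 3 forces exactly one block of size 2 and the rest size 1 → block sizes [2, 1]

Assembling the blocks gives a Jordan form
J =
  [-4,  1,  0]
  [ 0, -4,  0]
  [ 0,  0, -4]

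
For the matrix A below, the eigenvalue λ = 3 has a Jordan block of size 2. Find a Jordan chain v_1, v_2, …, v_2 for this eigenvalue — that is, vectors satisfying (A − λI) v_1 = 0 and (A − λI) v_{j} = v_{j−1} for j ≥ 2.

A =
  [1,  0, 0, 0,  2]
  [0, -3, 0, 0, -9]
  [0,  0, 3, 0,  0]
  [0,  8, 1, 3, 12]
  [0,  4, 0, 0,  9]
A Jordan chain for λ = 3 of length 2:
v_1 = (-4, 6, 0, -8, -4)ᵀ
v_2 = (2, -1, 0, 0, 0)ᵀ

Let N = A − (3)·I. We want v_2 with N^2 v_2 = 0 but N^1 v_2 ≠ 0; then v_{j-1} := N · v_j for j = 2, …, 2.

Pick v_2 = (2, -1, 0, 0, 0)ᵀ.
Then v_1 = N · v_2 = (-4, 6, 0, -8, -4)ᵀ.

Sanity check: (A − (3)·I) v_1 = (0, 0, 0, 0, 0)ᵀ = 0. ✓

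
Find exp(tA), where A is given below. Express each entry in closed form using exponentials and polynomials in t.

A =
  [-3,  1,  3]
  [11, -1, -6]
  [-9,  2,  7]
e^{tA} =
  [-4*t*exp(t) + exp(t), t*exp(t), 3*t*exp(t)]
  [-6*t^2*exp(t) + 11*t*exp(t), 3*t^2*exp(t)/2 - 2*t*exp(t) + exp(t), 9*t^2*exp(t)/2 - 6*t*exp(t)]
  [2*t^2*exp(t) - 9*t*exp(t), -t^2*exp(t)/2 + 2*t*exp(t), -3*t^2*exp(t)/2 + 6*t*exp(t) + exp(t)]

Strategy: write A = P · J · P⁻¹ where J is a Jordan canonical form, so e^{tA} = P · e^{tJ} · P⁻¹, and e^{tJ} can be computed block-by-block.

A has Jordan form
J =
  [1, 1, 0]
  [0, 1, 1]
  [0, 0, 1]
(up to reordering of blocks).

Per-block formulas:
  For a 3×3 Jordan block J_3(1): exp(t · J_3(1)) = e^(1t)·(I + t·N + (t^2/2)·N^2), where N is the 3×3 nilpotent shift.

After assembling e^{tJ} and conjugating by P, we get:

e^{tA} =
  [-4*t*exp(t) + exp(t), t*exp(t), 3*t*exp(t)]
  [-6*t^2*exp(t) + 11*t*exp(t), 3*t^2*exp(t)/2 - 2*t*exp(t) + exp(t), 9*t^2*exp(t)/2 - 6*t*exp(t)]
  [2*t^2*exp(t) - 9*t*exp(t), -t^2*exp(t)/2 + 2*t*exp(t), -3*t^2*exp(t)/2 + 6*t*exp(t) + exp(t)]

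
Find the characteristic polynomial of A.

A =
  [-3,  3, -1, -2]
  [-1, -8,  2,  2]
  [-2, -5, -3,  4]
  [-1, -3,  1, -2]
x^4 + 16*x^3 + 96*x^2 + 256*x + 256

Expanding det(x·I − A) (e.g. by cofactor expansion or by noting that A is similar to its Jordan form J, which has the same characteristic polynomial as A) gives
  χ_A(x) = x^4 + 16*x^3 + 96*x^2 + 256*x + 256
which factors as (x + 4)^4. The eigenvalues (with algebraic multiplicities) are λ = -4 with multiplicity 4.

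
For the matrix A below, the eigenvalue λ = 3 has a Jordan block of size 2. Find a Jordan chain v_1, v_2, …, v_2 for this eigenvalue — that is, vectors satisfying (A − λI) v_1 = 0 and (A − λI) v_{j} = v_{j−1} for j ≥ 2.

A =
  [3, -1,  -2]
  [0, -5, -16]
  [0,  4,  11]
A Jordan chain for λ = 3 of length 2:
v_1 = (-1, -8, 4)ᵀ
v_2 = (0, 1, 0)ᵀ

Let N = A − (3)·I. We want v_2 with N^2 v_2 = 0 but N^1 v_2 ≠ 0; then v_{j-1} := N · v_j for j = 2, …, 2.

Pick v_2 = (0, 1, 0)ᵀ.
Then v_1 = N · v_2 = (-1, -8, 4)ᵀ.

Sanity check: (A − (3)·I) v_1 = (0, 0, 0)ᵀ = 0. ✓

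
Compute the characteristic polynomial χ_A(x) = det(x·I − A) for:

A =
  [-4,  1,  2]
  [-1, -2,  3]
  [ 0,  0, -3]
x^3 + 9*x^2 + 27*x + 27

Expanding det(x·I − A) (e.g. by cofactor expansion or by noting that A is similar to its Jordan form J, which has the same characteristic polynomial as A) gives
  χ_A(x) = x^3 + 9*x^2 + 27*x + 27
which factors as (x + 3)^3. The eigenvalues (with algebraic multiplicities) are λ = -3 with multiplicity 3.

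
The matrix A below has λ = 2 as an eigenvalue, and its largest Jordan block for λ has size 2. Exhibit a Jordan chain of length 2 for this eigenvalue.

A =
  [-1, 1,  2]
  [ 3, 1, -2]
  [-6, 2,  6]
A Jordan chain for λ = 2 of length 2:
v_1 = (-3, 3, -6)ᵀ
v_2 = (1, 0, 0)ᵀ

Let N = A − (2)·I. We want v_2 with N^2 v_2 = 0 but N^1 v_2 ≠ 0; then v_{j-1} := N · v_j for j = 2, …, 2.

Pick v_2 = (1, 0, 0)ᵀ.
Then v_1 = N · v_2 = (-3, 3, -6)ᵀ.

Sanity check: (A − (2)·I) v_1 = (0, 0, 0)ᵀ = 0. ✓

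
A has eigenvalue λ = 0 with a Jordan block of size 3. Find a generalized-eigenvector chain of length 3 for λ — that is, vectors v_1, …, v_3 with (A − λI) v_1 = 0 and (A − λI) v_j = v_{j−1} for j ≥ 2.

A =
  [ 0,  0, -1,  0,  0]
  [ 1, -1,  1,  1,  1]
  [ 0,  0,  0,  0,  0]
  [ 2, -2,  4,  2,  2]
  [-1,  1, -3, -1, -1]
A Jordan chain for λ = 0 of length 3:
v_1 = (0, -1, 0, -2, 1)ᵀ
v_2 = (-1, 1, 0, 4, -3)ᵀ
v_3 = (0, 0, 1, 0, 0)ᵀ

Let N = A − (0)·I. We want v_3 with N^3 v_3 = 0 but N^2 v_3 ≠ 0; then v_{j-1} := N · v_j for j = 3, …, 2.

Pick v_3 = (0, 0, 1, 0, 0)ᵀ.
Then v_2 = N · v_3 = (-1, 1, 0, 4, -3)ᵀ.
Then v_1 = N · v_2 = (0, -1, 0, -2, 1)ᵀ.

Sanity check: (A − (0)·I) v_1 = (0, 0, 0, 0, 0)ᵀ = 0. ✓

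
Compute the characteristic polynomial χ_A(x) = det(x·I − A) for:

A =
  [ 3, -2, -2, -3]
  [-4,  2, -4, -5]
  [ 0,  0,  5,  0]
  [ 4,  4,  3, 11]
x^4 - 21*x^3 + 165*x^2 - 575*x + 750

Expanding det(x·I − A) (e.g. by cofactor expansion or by noting that A is similar to its Jordan form J, which has the same characteristic polynomial as A) gives
  χ_A(x) = x^4 - 21*x^3 + 165*x^2 - 575*x + 750
which factors as (x - 6)*(x - 5)^3. The eigenvalues (with algebraic multiplicities) are λ = 5 with multiplicity 3, λ = 6 with multiplicity 1.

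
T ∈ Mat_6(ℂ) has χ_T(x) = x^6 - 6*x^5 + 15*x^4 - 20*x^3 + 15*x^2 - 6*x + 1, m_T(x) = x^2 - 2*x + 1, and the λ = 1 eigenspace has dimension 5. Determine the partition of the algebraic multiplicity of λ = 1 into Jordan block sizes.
Block sizes for λ = 1: [2, 1, 1, 1, 1]

Step 1 — from the characteristic polynomial, algebraic multiplicity of λ = 1 is 6. From dim ker(T − (1)·I) = 5, there are exactly 5 Jordan blocks for λ = 1.
Step 2 — from the minimal polynomial, the factor (x − 1)^2 tells us the largest block for λ = 1 has size 2.
Step 3 — with total size 6, 5 blocks, and largest block 2, the block sizes (in nonincreasing order) are [2, 1, 1, 1, 1].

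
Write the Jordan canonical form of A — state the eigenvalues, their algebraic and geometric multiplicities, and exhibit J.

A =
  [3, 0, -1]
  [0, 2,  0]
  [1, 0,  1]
J_2(2) ⊕ J_1(2)

The characteristic polynomial is
  det(x·I − A) = x^3 - 6*x^2 + 12*x - 8 = (x - 2)^3

Eigenvalues and multiplicities (the geometric multiplicity of λ is n − rank(A − λI), which equals the number of Jordan blocks for λ):
  λ = 2: algebraic multiplicity = 3, geometric multiplicity = 2

Determining the block sizes for each eigenvalue:
  λ = 2: 2 blocks summing to 3 forces exactly one block of size 2 and the rest size 1 → block sizes [2, 1]

Assembling the blocks gives a Jordan form
J =
  [2, 1, 0]
  [0, 2, 0]
  [0, 0, 2]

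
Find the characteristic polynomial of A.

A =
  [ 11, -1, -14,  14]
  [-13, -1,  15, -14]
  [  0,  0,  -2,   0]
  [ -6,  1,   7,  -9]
x^4 + x^3 - 18*x^2 - 52*x - 40

Expanding det(x·I − A) (e.g. by cofactor expansion or by noting that A is similar to its Jordan form J, which has the same characteristic polynomial as A) gives
  χ_A(x) = x^4 + x^3 - 18*x^2 - 52*x - 40
which factors as (x - 5)*(x + 2)^3. The eigenvalues (with algebraic multiplicities) are λ = -2 with multiplicity 3, λ = 5 with multiplicity 1.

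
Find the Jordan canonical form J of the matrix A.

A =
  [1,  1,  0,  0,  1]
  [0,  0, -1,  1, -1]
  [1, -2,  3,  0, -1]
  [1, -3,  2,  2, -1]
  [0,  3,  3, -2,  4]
J_3(2) ⊕ J_2(2)

The characteristic polynomial is
  det(x·I − A) = x^5 - 10*x^4 + 40*x^3 - 80*x^2 + 80*x - 32 = (x - 2)^5

Eigenvalues and multiplicities (the geometric multiplicity of λ is n − rank(A − λI), which equals the number of Jordan blocks for λ):
  λ = 2: algebraic multiplicity = 5, geometric multiplicity = 2

Determining the block sizes for each eigenvalue:
  λ = 2: with am = 5 and gm = 2, the partition is not yet determined (e.g. several partitions of 5 into 2 parts exist). Let N = A − (2)·I. Computing rank(N^1) = 3, rank(N^2) = 1, rank(N^3) = 0; the number of blocks of size ≥ j is rank(N^{j−1}) − rank(N^j), giving [2, 2, 1]. So we have 1 block(s) of size 3, 1 block(s) of size 2 → block sizes [3, 2]

Assembling the blocks gives a Jordan form
J =
  [2, 1, 0, 0, 0]
  [0, 2, 1, 0, 0]
  [0, 0, 2, 0, 0]
  [0, 0, 0, 2, 1]
  [0, 0, 0, 0, 2]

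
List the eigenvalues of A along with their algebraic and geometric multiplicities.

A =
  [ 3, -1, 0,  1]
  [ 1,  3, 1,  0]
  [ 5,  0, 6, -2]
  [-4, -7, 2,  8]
λ = 5: alg = 4, geom = 2

Step 1 — factor the characteristic polynomial to read off the algebraic multiplicities:
  χ_A(x) = (x - 5)^4

Step 2 — compute geometric multiplicities via the rank-nullity identity g(λ) = n − rank(A − λI):
  rank(A − (5)·I) = 2, so dim ker(A − (5)·I) = n − 2 = 2

Summary:
  λ = 5: algebraic multiplicity = 4, geometric multiplicity = 2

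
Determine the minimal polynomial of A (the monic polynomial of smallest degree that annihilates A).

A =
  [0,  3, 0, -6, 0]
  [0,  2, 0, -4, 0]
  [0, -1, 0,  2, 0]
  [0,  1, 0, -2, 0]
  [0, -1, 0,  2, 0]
x^2

The characteristic polynomial is χ_A(x) = x^5, so the eigenvalues are known. The minimal polynomial is
  m_A(x) = Π_λ (x − λ)^{k_λ}
where k_λ is the size of the *largest* Jordan block for λ (equivalently, the smallest k with (A − λI)^k v = 0 for every generalised eigenvector v of λ).

  λ = 0: largest Jordan block has size 2, contributing (x − 0)^2

So m_A(x) = x^2 = x^2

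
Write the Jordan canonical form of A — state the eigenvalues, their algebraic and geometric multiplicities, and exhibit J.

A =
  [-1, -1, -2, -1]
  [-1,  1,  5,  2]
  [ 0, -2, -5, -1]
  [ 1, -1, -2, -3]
J_3(-2) ⊕ J_1(-2)

The characteristic polynomial is
  det(x·I − A) = x^4 + 8*x^3 + 24*x^2 + 32*x + 16 = (x + 2)^4

Eigenvalues and multiplicities (the geometric multiplicity of λ is n − rank(A − λI), which equals the number of Jordan blocks for λ):
  λ = -2: algebraic multiplicity = 4, geometric multiplicity = 2

Determining the block sizes for each eigenvalue:
  λ = -2: with am = 4 and gm = 2, the partition is not yet determined (e.g. several partitions of 4 into 2 parts exist). Let N = A − (-2)·I. Computing rank(N^1) = 2, rank(N^2) = 1, rank(N^3) = 0; the number of blocks of size ≥ j is rank(N^{j−1}) − rank(N^j), giving [2, 1, 1]. So we have 1 block(s) of size 3, 1 block(s) of size 1 → block sizes [3, 1]

Assembling the blocks gives a Jordan form
J =
  [-2,  1,  0,  0]
  [ 0, -2,  1,  0]
  [ 0,  0, -2,  0]
  [ 0,  0,  0, -2]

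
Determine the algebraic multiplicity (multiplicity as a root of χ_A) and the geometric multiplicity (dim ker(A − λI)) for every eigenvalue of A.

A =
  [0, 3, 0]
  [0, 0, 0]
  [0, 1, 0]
λ = 0: alg = 3, geom = 2

Step 1 — factor the characteristic polynomial to read off the algebraic multiplicities:
  χ_A(x) = x^3

Step 2 — compute geometric multiplicities via the rank-nullity identity g(λ) = n − rank(A − λI):
  rank(A − (0)·I) = 1, so dim ker(A − (0)·I) = n − 1 = 2

Summary:
  λ = 0: algebraic multiplicity = 3, geometric multiplicity = 2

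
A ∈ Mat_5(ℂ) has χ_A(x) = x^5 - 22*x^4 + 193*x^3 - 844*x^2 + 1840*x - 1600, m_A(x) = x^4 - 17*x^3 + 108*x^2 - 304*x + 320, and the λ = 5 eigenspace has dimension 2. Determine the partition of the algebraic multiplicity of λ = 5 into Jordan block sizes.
Block sizes for λ = 5: [1, 1]

Step 1 — from the characteristic polynomial, algebraic multiplicity of λ = 5 is 2. From dim ker(A − (5)·I) = 2, there are exactly 2 Jordan blocks for λ = 5.
Step 2 — from the minimal polynomial, the factor (x − 5) tells us the largest block for λ = 5 has size 1.
Step 3 — with total size 2, 2 blocks, and largest block 1, the block sizes (in nonincreasing order) are [1, 1].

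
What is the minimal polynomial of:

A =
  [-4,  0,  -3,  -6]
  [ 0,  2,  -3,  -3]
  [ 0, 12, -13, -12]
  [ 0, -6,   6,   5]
x^2 + 5*x + 4

The characteristic polynomial is χ_A(x) = (x + 1)^2*(x + 4)^2, so the eigenvalues are known. The minimal polynomial is
  m_A(x) = Π_λ (x − λ)^{k_λ}
where k_λ is the size of the *largest* Jordan block for λ (equivalently, the smallest k with (A − λI)^k v = 0 for every generalised eigenvector v of λ).

  λ = -4: largest Jordan block has size 1, contributing (x + 4)
  λ = -1: largest Jordan block has size 1, contributing (x + 1)

So m_A(x) = (x + 1)*(x + 4) = x^2 + 5*x + 4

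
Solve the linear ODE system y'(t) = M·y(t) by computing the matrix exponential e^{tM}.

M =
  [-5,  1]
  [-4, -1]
e^{tM} =
  [-2*t*exp(-3*t) + exp(-3*t), t*exp(-3*t)]
  [-4*t*exp(-3*t), 2*t*exp(-3*t) + exp(-3*t)]

Strategy: write M = P · J · P⁻¹ where J is a Jordan canonical form, so e^{tM} = P · e^{tJ} · P⁻¹, and e^{tJ} can be computed block-by-block.

M has Jordan form
J =
  [-3,  1]
  [ 0, -3]
(up to reordering of blocks).

Per-block formulas:
  For a 2×2 Jordan block J_2(-3): exp(t · J_2(-3)) = e^(-3t)·(I + t·N), where N is the 2×2 nilpotent shift.

After assembling e^{tJ} and conjugating by P, we get:

e^{tM} =
  [-2*t*exp(-3*t) + exp(-3*t), t*exp(-3*t)]
  [-4*t*exp(-3*t), 2*t*exp(-3*t) + exp(-3*t)]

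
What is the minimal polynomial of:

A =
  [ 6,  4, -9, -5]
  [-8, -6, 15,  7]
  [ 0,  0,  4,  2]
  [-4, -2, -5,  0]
x^4 - 4*x^3 + 16*x - 16

The characteristic polynomial is χ_A(x) = (x - 2)^3*(x + 2), so the eigenvalues are known. The minimal polynomial is
  m_A(x) = Π_λ (x − λ)^{k_λ}
where k_λ is the size of the *largest* Jordan block for λ (equivalently, the smallest k with (A − λI)^k v = 0 for every generalised eigenvector v of λ).

  λ = -2: largest Jordan block has size 1, contributing (x + 2)
  λ = 2: largest Jordan block has size 3, contributing (x − 2)^3

So m_A(x) = (x - 2)^3*(x + 2) = x^4 - 4*x^3 + 16*x - 16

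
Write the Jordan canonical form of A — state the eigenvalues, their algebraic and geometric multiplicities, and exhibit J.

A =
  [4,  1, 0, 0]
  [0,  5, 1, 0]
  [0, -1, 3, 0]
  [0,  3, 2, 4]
J_3(4) ⊕ J_1(4)

The characteristic polynomial is
  det(x·I − A) = x^4 - 16*x^3 + 96*x^2 - 256*x + 256 = (x - 4)^4

Eigenvalues and multiplicities (the geometric multiplicity of λ is n − rank(A − λI), which equals the number of Jordan blocks for λ):
  λ = 4: algebraic multiplicity = 4, geometric multiplicity = 2

Determining the block sizes for each eigenvalue:
  λ = 4: with am = 4 and gm = 2, the partition is not yet determined (e.g. several partitions of 4 into 2 parts exist). Let N = A − (4)·I. Computing rank(N^1) = 2, rank(N^2) = 1, rank(N^3) = 0; the number of blocks of size ≥ j is rank(N^{j−1}) − rank(N^j), giving [2, 1, 1]. So we have 1 block(s) of size 3, 1 block(s) of size 1 → block sizes [3, 1]

Assembling the blocks gives a Jordan form
J =
  [4, 1, 0, 0]
  [0, 4, 1, 0]
  [0, 0, 4, 0]
  [0, 0, 0, 4]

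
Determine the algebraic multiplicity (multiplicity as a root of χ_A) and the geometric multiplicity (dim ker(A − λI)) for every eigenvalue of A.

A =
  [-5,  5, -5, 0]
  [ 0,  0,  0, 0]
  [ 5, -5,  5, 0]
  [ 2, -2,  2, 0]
λ = 0: alg = 4, geom = 3

Step 1 — factor the characteristic polynomial to read off the algebraic multiplicities:
  χ_A(x) = x^4

Step 2 — compute geometric multiplicities via the rank-nullity identity g(λ) = n − rank(A − λI):
  rank(A − (0)·I) = 1, so dim ker(A − (0)·I) = n − 1 = 3

Summary:
  λ = 0: algebraic multiplicity = 4, geometric multiplicity = 3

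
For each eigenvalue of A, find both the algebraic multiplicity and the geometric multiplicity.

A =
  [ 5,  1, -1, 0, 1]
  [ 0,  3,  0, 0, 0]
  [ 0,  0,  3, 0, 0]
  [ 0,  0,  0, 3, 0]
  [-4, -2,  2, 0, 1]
λ = 3: alg = 5, geom = 4

Step 1 — factor the characteristic polynomial to read off the algebraic multiplicities:
  χ_A(x) = (x - 3)^5

Step 2 — compute geometric multiplicities via the rank-nullity identity g(λ) = n − rank(A − λI):
  rank(A − (3)·I) = 1, so dim ker(A − (3)·I) = n − 1 = 4

Summary:
  λ = 3: algebraic multiplicity = 5, geometric multiplicity = 4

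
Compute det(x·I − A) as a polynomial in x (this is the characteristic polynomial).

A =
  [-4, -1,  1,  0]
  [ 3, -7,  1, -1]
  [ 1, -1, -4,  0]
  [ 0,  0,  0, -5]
x^4 + 20*x^3 + 150*x^2 + 500*x + 625

Expanding det(x·I − A) (e.g. by cofactor expansion or by noting that A is similar to its Jordan form J, which has the same characteristic polynomial as A) gives
  χ_A(x) = x^4 + 20*x^3 + 150*x^2 + 500*x + 625
which factors as (x + 5)^4. The eigenvalues (with algebraic multiplicities) are λ = -5 with multiplicity 4.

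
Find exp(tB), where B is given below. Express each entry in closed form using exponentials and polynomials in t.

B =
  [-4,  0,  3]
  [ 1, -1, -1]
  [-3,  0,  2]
e^{tB} =
  [-3*t*exp(-t) + exp(-t), 0, 3*t*exp(-t)]
  [t*exp(-t), exp(-t), -t*exp(-t)]
  [-3*t*exp(-t), 0, 3*t*exp(-t) + exp(-t)]

Strategy: write B = P · J · P⁻¹ where J is a Jordan canonical form, so e^{tB} = P · e^{tJ} · P⁻¹, and e^{tJ} can be computed block-by-block.

B has Jordan form
J =
  [-1,  1,  0]
  [ 0, -1,  0]
  [ 0,  0, -1]
(up to reordering of blocks).

Per-block formulas:
  For a 2×2 Jordan block J_2(-1): exp(t · J_2(-1)) = e^(-1t)·(I + t·N), where N is the 2×2 nilpotent shift.
  For a 1×1 block at λ = -1: exp(t · [-1]) = [e^(-1t)].

After assembling e^{tJ} and conjugating by P, we get:

e^{tB} =
  [-3*t*exp(-t) + exp(-t), 0, 3*t*exp(-t)]
  [t*exp(-t), exp(-t), -t*exp(-t)]
  [-3*t*exp(-t), 0, 3*t*exp(-t) + exp(-t)]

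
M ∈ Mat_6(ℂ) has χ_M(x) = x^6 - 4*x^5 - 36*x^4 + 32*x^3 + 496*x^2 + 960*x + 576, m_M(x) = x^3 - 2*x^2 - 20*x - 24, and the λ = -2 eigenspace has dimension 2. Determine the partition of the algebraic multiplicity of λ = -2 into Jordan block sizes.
Block sizes for λ = -2: [2, 2]

Step 1 — from the characteristic polynomial, algebraic multiplicity of λ = -2 is 4. From dim ker(M − (-2)·I) = 2, there are exactly 2 Jordan blocks for λ = -2.
Step 2 — from the minimal polynomial, the factor (x + 2)^2 tells us the largest block for λ = -2 has size 2.
Step 3 — with total size 4, 2 blocks, and largest block 2, the block sizes (in nonincreasing order) are [2, 2].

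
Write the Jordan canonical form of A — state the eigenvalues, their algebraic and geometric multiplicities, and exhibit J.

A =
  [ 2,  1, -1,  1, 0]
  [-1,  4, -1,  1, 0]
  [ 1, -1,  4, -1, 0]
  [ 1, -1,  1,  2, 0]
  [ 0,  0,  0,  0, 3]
J_2(3) ⊕ J_1(3) ⊕ J_1(3) ⊕ J_1(3)

The characteristic polynomial is
  det(x·I − A) = x^5 - 15*x^4 + 90*x^3 - 270*x^2 + 405*x - 243 = (x - 3)^5

Eigenvalues and multiplicities (the geometric multiplicity of λ is n − rank(A − λI), which equals the number of Jordan blocks for λ):
  λ = 3: algebraic multiplicity = 5, geometric multiplicity = 4

Determining the block sizes for each eigenvalue:
  λ = 3: 4 blocks summing to 5 forces exactly one block of size 2 and the rest size 1 → block sizes [2, 1, 1, 1]

Assembling the blocks gives a Jordan form
J =
  [3, 1, 0, 0, 0]
  [0, 3, 0, 0, 0]
  [0, 0, 3, 0, 0]
  [0, 0, 0, 3, 0]
  [0, 0, 0, 0, 3]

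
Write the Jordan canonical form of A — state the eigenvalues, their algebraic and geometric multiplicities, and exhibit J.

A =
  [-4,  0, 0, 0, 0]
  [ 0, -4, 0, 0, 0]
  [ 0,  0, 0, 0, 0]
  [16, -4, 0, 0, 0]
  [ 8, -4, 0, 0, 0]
J_1(-4) ⊕ J_1(-4) ⊕ J_1(0) ⊕ J_1(0) ⊕ J_1(0)

The characteristic polynomial is
  det(x·I − A) = x^5 + 8*x^4 + 16*x^3 = x^3*(x + 4)^2

Eigenvalues and multiplicities (the geometric multiplicity of λ is n − rank(A − λI), which equals the number of Jordan blocks for λ):
  λ = -4: algebraic multiplicity = 2, geometric multiplicity = 2
  λ = 0: algebraic multiplicity = 3, geometric multiplicity = 3

Determining the block sizes for each eigenvalue:
  λ = -4: gm = am = 2, so every block has size 1 → block sizes [1, 1]
  λ = 0: gm = am = 3, so every block has size 1 → block sizes [1, 1, 1]

Assembling the blocks gives a Jordan form
J =
  [-4,  0, 0, 0, 0]
  [ 0, -4, 0, 0, 0]
  [ 0,  0, 0, 0, 0]
  [ 0,  0, 0, 0, 0]
  [ 0,  0, 0, 0, 0]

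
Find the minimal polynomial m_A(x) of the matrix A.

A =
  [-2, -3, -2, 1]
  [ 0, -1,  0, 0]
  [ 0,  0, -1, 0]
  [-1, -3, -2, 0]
x^2 + 2*x + 1

The characteristic polynomial is χ_A(x) = (x + 1)^4, so the eigenvalues are known. The minimal polynomial is
  m_A(x) = Π_λ (x − λ)^{k_λ}
where k_λ is the size of the *largest* Jordan block for λ (equivalently, the smallest k with (A − λI)^k v = 0 for every generalised eigenvector v of λ).

  λ = -1: largest Jordan block has size 2, contributing (x + 1)^2

So m_A(x) = (x + 1)^2 = x^2 + 2*x + 1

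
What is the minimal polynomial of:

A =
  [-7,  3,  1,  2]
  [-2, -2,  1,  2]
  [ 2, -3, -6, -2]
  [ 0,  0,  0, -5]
x^2 + 10*x + 25

The characteristic polynomial is χ_A(x) = (x + 5)^4, so the eigenvalues are known. The minimal polynomial is
  m_A(x) = Π_λ (x − λ)^{k_λ}
where k_λ is the size of the *largest* Jordan block for λ (equivalently, the smallest k with (A − λI)^k v = 0 for every generalised eigenvector v of λ).

  λ = -5: largest Jordan block has size 2, contributing (x + 5)^2

So m_A(x) = (x + 5)^2 = x^2 + 10*x + 25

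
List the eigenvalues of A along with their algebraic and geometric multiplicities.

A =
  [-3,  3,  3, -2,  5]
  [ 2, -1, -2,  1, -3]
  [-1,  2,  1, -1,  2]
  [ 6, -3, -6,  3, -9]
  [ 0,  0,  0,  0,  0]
λ = 0: alg = 5, geom = 3

Step 1 — factor the characteristic polynomial to read off the algebraic multiplicities:
  χ_A(x) = x^5

Step 2 — compute geometric multiplicities via the rank-nullity identity g(λ) = n − rank(A − λI):
  rank(A − (0)·I) = 2, so dim ker(A − (0)·I) = n − 2 = 3

Summary:
  λ = 0: algebraic multiplicity = 5, geometric multiplicity = 3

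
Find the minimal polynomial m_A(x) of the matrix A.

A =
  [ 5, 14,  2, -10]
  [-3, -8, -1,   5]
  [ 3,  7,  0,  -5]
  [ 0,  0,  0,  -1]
x^2 + 2*x + 1

The characteristic polynomial is χ_A(x) = (x + 1)^4, so the eigenvalues are known. The minimal polynomial is
  m_A(x) = Π_λ (x − λ)^{k_λ}
where k_λ is the size of the *largest* Jordan block for λ (equivalently, the smallest k with (A − λI)^k v = 0 for every generalised eigenvector v of λ).

  λ = -1: largest Jordan block has size 2, contributing (x + 1)^2

So m_A(x) = (x + 1)^2 = x^2 + 2*x + 1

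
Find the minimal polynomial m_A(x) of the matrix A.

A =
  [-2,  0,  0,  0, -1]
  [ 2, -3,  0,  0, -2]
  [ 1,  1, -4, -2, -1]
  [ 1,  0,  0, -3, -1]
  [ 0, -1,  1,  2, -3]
x^3 + 9*x^2 + 27*x + 27

The characteristic polynomial is χ_A(x) = (x + 3)^5, so the eigenvalues are known. The minimal polynomial is
  m_A(x) = Π_λ (x − λ)^{k_λ}
where k_λ is the size of the *largest* Jordan block for λ (equivalently, the smallest k with (A − λI)^k v = 0 for every generalised eigenvector v of λ).

  λ = -3: largest Jordan block has size 3, contributing (x + 3)^3

So m_A(x) = (x + 3)^3 = x^3 + 9*x^2 + 27*x + 27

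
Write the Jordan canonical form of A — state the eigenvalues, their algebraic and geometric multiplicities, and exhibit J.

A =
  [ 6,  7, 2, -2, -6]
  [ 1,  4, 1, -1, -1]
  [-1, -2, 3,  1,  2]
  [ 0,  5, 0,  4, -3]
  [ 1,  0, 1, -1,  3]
J_3(4) ⊕ J_2(4)

The characteristic polynomial is
  det(x·I − A) = x^5 - 20*x^4 + 160*x^3 - 640*x^2 + 1280*x - 1024 = (x - 4)^5

Eigenvalues and multiplicities (the geometric multiplicity of λ is n − rank(A − λI), which equals the number of Jordan blocks for λ):
  λ = 4: algebraic multiplicity = 5, geometric multiplicity = 2

Determining the block sizes for each eigenvalue:
  λ = 4: with am = 5 and gm = 2, the partition is not yet determined (e.g. several partitions of 5 into 2 parts exist). Let N = A − (4)·I. Computing rank(N^1) = 3, rank(N^2) = 1, rank(N^3) = 0; the number of blocks of size ≥ j is rank(N^{j−1}) − rank(N^j), giving [2, 2, 1]. So we have 1 block(s) of size 3, 1 block(s) of size 2 → block sizes [3, 2]

Assembling the blocks gives a Jordan form
J =
  [4, 1, 0, 0, 0]
  [0, 4, 1, 0, 0]
  [0, 0, 4, 0, 0]
  [0, 0, 0, 4, 1]
  [0, 0, 0, 0, 4]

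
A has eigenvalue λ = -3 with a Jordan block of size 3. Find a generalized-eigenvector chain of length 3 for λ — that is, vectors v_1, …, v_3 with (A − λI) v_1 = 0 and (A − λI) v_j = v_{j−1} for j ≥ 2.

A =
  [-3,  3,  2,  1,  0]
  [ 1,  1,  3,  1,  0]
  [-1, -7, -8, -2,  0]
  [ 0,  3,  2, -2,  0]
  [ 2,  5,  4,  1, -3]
A Jordan chain for λ = -3 of length 3:
v_1 = (1, 1, -2, 1, 1)ᵀ
v_2 = (0, 1, -1, 0, 2)ᵀ
v_3 = (1, 0, 0, 0, 0)ᵀ

Let N = A − (-3)·I. We want v_3 with N^3 v_3 = 0 but N^2 v_3 ≠ 0; then v_{j-1} := N · v_j for j = 3, …, 2.

Pick v_3 = (1, 0, 0, 0, 0)ᵀ.
Then v_2 = N · v_3 = (0, 1, -1, 0, 2)ᵀ.
Then v_1 = N · v_2 = (1, 1, -2, 1, 1)ᵀ.

Sanity check: (A − (-3)·I) v_1 = (0, 0, 0, 0, 0)ᵀ = 0. ✓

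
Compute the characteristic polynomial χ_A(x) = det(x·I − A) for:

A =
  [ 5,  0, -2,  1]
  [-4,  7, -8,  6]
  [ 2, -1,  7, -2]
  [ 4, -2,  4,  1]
x^4 - 20*x^3 + 150*x^2 - 500*x + 625

Expanding det(x·I − A) (e.g. by cofactor expansion or by noting that A is similar to its Jordan form J, which has the same characteristic polynomial as A) gives
  χ_A(x) = x^4 - 20*x^3 + 150*x^2 - 500*x + 625
which factors as (x - 5)^4. The eigenvalues (with algebraic multiplicities) are λ = 5 with multiplicity 4.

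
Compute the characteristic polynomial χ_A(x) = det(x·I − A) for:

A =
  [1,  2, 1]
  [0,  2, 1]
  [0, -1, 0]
x^3 - 3*x^2 + 3*x - 1

Expanding det(x·I − A) (e.g. by cofactor expansion or by noting that A is similar to its Jordan form J, which has the same characteristic polynomial as A) gives
  χ_A(x) = x^3 - 3*x^2 + 3*x - 1
which factors as (x - 1)^3. The eigenvalues (with algebraic multiplicities) are λ = 1 with multiplicity 3.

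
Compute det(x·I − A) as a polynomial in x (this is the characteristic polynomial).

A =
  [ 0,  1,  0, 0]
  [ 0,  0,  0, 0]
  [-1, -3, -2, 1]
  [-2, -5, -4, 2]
x^4

Expanding det(x·I − A) (e.g. by cofactor expansion or by noting that A is similar to its Jordan form J, which has the same characteristic polynomial as A) gives
  χ_A(x) = x^4
which factors as x^4. The eigenvalues (with algebraic multiplicities) are λ = 0 with multiplicity 4.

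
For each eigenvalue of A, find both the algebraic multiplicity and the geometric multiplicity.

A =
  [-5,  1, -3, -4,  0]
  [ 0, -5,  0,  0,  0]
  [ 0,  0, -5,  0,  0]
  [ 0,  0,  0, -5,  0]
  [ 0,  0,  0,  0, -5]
λ = -5: alg = 5, geom = 4

Step 1 — factor the characteristic polynomial to read off the algebraic multiplicities:
  χ_A(x) = (x + 5)^5

Step 2 — compute geometric multiplicities via the rank-nullity identity g(λ) = n − rank(A − λI):
  rank(A − (-5)·I) = 1, so dim ker(A − (-5)·I) = n − 1 = 4

Summary:
  λ = -5: algebraic multiplicity = 5, geometric multiplicity = 4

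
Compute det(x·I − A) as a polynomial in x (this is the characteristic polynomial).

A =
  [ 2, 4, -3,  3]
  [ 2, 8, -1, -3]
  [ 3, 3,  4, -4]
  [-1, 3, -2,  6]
x^4 - 20*x^3 + 148*x^2 - 480*x + 576

Expanding det(x·I − A) (e.g. by cofactor expansion or by noting that A is similar to its Jordan form J, which has the same characteristic polynomial as A) gives
  χ_A(x) = x^4 - 20*x^3 + 148*x^2 - 480*x + 576
which factors as (x - 6)^2*(x - 4)^2. The eigenvalues (with algebraic multiplicities) are λ = 4 with multiplicity 2, λ = 6 with multiplicity 2.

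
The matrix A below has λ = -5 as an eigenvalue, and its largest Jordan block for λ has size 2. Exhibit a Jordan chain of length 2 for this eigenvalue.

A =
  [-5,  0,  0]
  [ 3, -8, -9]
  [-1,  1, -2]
A Jordan chain for λ = -5 of length 2:
v_1 = (0, 3, -1)ᵀ
v_2 = (1, 0, 0)ᵀ

Let N = A − (-5)·I. We want v_2 with N^2 v_2 = 0 but N^1 v_2 ≠ 0; then v_{j-1} := N · v_j for j = 2, …, 2.

Pick v_2 = (1, 0, 0)ᵀ.
Then v_1 = N · v_2 = (0, 3, -1)ᵀ.

Sanity check: (A − (-5)·I) v_1 = (0, 0, 0)ᵀ = 0. ✓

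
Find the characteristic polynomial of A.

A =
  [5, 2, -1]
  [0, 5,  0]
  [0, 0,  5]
x^3 - 15*x^2 + 75*x - 125

Expanding det(x·I − A) (e.g. by cofactor expansion or by noting that A is similar to its Jordan form J, which has the same characteristic polynomial as A) gives
  χ_A(x) = x^3 - 15*x^2 + 75*x - 125
which factors as (x - 5)^3. The eigenvalues (with algebraic multiplicities) are λ = 5 with multiplicity 3.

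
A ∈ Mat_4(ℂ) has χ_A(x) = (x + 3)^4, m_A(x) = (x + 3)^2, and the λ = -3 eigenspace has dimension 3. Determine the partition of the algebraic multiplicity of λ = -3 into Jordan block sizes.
Block sizes for λ = -3: [2, 1, 1]

Step 1 — from the characteristic polynomial, algebraic multiplicity of λ = -3 is 4. From dim ker(A − (-3)·I) = 3, there are exactly 3 Jordan blocks for λ = -3.
Step 2 — from the minimal polynomial, the factor (x + 3)^2 tells us the largest block for λ = -3 has size 2.
Step 3 — with total size 4, 3 blocks, and largest block 2, the block sizes (in nonincreasing order) are [2, 1, 1].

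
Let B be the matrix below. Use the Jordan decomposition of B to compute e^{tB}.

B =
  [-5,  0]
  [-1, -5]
e^{tB} =
  [exp(-5*t), 0]
  [-t*exp(-5*t), exp(-5*t)]

Strategy: write B = P · J · P⁻¹ where J is a Jordan canonical form, so e^{tB} = P · e^{tJ} · P⁻¹, and e^{tJ} can be computed block-by-block.

B has Jordan form
J =
  [-5,  1]
  [ 0, -5]
(up to reordering of blocks).

Per-block formulas:
  For a 2×2 Jordan block J_2(-5): exp(t · J_2(-5)) = e^(-5t)·(I + t·N), where N is the 2×2 nilpotent shift.

After assembling e^{tJ} and conjugating by P, we get:

e^{tB} =
  [exp(-5*t), 0]
  [-t*exp(-5*t), exp(-5*t)]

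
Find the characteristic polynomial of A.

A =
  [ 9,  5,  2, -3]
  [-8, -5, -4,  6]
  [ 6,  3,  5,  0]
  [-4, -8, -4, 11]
x^4 - 20*x^3 + 150*x^2 - 500*x + 625

Expanding det(x·I − A) (e.g. by cofactor expansion or by noting that A is similar to its Jordan form J, which has the same characteristic polynomial as A) gives
  χ_A(x) = x^4 - 20*x^3 + 150*x^2 - 500*x + 625
which factors as (x - 5)^4. The eigenvalues (with algebraic multiplicities) are λ = 5 with multiplicity 4.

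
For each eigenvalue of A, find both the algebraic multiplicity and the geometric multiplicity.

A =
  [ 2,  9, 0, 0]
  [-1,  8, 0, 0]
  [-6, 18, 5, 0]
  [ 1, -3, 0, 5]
λ = 5: alg = 4, geom = 3

Step 1 — factor the characteristic polynomial to read off the algebraic multiplicities:
  χ_A(x) = (x - 5)^4

Step 2 — compute geometric multiplicities via the rank-nullity identity g(λ) = n − rank(A − λI):
  rank(A − (5)·I) = 1, so dim ker(A − (5)·I) = n − 1 = 3

Summary:
  λ = 5: algebraic multiplicity = 4, geometric multiplicity = 3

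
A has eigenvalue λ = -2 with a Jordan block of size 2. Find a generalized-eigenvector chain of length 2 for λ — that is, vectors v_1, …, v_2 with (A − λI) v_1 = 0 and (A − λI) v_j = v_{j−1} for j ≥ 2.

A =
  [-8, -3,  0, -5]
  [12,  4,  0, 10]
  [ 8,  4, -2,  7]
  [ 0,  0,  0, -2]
A Jordan chain for λ = -2 of length 2:
v_1 = (-6, 12, 8, 0)ᵀ
v_2 = (1, 0, 0, 0)ᵀ

Let N = A − (-2)·I. We want v_2 with N^2 v_2 = 0 but N^1 v_2 ≠ 0; then v_{j-1} := N · v_j for j = 2, …, 2.

Pick v_2 = (1, 0, 0, 0)ᵀ.
Then v_1 = N · v_2 = (-6, 12, 8, 0)ᵀ.

Sanity check: (A − (-2)·I) v_1 = (0, 0, 0, 0)ᵀ = 0. ✓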